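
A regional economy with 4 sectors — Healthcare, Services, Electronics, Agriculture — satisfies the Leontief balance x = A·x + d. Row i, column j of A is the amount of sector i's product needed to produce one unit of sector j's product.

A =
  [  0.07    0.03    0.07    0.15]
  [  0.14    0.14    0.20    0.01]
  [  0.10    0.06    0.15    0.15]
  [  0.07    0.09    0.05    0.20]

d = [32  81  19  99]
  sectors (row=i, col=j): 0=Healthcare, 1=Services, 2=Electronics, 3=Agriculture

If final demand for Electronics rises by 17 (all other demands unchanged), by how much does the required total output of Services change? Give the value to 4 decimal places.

Form M = I − A:
  [  0.93   -0.03   -0.07   -0.15]
  [ -0.14    0.86   -0.20   -0.01]
  [ -0.10   -0.06    0.85   -0.15]
  [ -0.07   -0.09   -0.05    0.80]
Leontief inverse L = M⁻¹:
  [  1.1168    0.0719    0.1226    0.2333]
  [  0.2231    1.2041    0.3084    0.1147]
  [  0.1707    0.1198    1.2343    0.2649]
  [  0.1335    0.1492    0.1226    1.2999]
Total output x = L · d:
  x_0 = 1.1168·32 + 0.0719·81 + 0.1226·19 + 0.2333·99 = 66.9917
  x_1 = 0.2231·32 + 1.2041·81 + 0.3084·19 + 0.1147·99 = 121.8857
  x_2 = 0.1707·32 + 0.1198·81 + 1.2343·19 + 0.2649·99 = 64.8457
  x_3 = 0.1335·32 + 0.1492·81 + 0.1226·19 + 1.2999·99 = 147.3768
Δx_1 = L[1,2] · Δd_2 = 0.3084 · 17 = 5.2434

5.2434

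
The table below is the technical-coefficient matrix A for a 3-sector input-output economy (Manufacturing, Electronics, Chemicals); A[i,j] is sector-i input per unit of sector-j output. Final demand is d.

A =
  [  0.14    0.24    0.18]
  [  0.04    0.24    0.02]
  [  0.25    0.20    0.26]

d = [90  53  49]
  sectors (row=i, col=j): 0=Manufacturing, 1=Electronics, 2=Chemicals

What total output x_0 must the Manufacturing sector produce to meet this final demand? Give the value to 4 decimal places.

Form M = I − A:
  [  0.86   -0.24   -0.18]
  [ -0.04    0.76   -0.02]
  [ -0.25   -0.20    0.74]
Leontief inverse L = M⁻¹:
  [  1.2799    0.4896    0.3246]
  [  0.0793    1.3556    0.0559]
  [  0.4538    0.5318    1.4761]
Total output x = L · d:
  x_0 = 1.2799·90 + 0.4896·53 + 0.3246·49 = 157.0441
  x_1 = 0.0793·90 + 1.3556·53 + 0.0559·49 = 81.7223
  x_2 = 0.4538·90 + 0.5318·53 + 1.4761·49 = 141.3588

157.0441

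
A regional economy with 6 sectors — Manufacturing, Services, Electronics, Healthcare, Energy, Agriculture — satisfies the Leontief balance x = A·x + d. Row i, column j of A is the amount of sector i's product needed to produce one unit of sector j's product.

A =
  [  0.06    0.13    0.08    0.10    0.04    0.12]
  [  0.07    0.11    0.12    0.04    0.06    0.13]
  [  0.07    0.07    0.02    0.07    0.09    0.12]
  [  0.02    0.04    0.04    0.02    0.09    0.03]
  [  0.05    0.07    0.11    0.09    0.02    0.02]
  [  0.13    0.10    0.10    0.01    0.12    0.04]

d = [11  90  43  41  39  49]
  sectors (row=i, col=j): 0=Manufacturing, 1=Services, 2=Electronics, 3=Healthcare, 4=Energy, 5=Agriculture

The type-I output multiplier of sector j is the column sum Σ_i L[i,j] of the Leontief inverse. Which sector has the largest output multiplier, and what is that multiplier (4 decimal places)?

Services (1.9363)

Form M = I − A:
  [  0.94   -0.13   -0.08   -0.10   -0.04   -0.12]
  [ -0.07    0.89   -0.12   -0.04   -0.06   -0.13]
  [ -0.07   -0.07    0.98   -0.07   -0.09   -0.12]
  [ -0.02   -0.04   -0.04    0.98   -0.09   -0.03]
  [ -0.05   -0.07   -0.11   -0.09    0.98   -0.02]
  [ -0.13   -0.10   -0.10   -0.01   -0.12    0.96]
Leontief inverse L = M⁻¹:
  [  1.1277    0.2145    0.1569    0.1472    0.1112    0.1965]
  [  0.1420    1.1980    0.1983    0.0918    0.1315    0.2104]
  [  0.1260    0.1402    1.0868    0.1114    0.1454    0.1771]
  [  0.0481    0.0759    0.0752    1.0452    0.1170    0.0608]
  [  0.0902    0.1230    0.1546    0.1239    1.0662    0.0733]
  [  0.1924    0.1846    0.1752    0.0675    0.1784    1.1184]
Total output x = L · d:
  x_0 = 1.1277·11 + 0.2145·90 + 0.1569·43 + 0.1472·41 + 0.1112·39 + 0.1965·49 = 58.4577
  x_1 = 0.1420·11 + 1.1980·90 + 0.1983·43 + 0.0918·41 + 0.1315·39 + 0.2104·49 = 137.1141
  x_2 = 0.1260·11 + 0.1402·90 + 1.0868·43 + 0.1114·41 + 0.1454·39 + 0.1771·49 = 79.6548
  x_3 = 0.0481·11 + 0.0759·90 + 0.0752·43 + 1.0452·41 + 0.1170·39 + 0.0608·49 = 60.9906
  x_4 = 0.0902·11 + 0.1230·90 + 0.1546·43 + 0.1239·41 + 1.0662·39 + 0.0733·49 = 68.9673
  x_5 = 0.1924·11 + 0.1846·90 + 0.1752·43 + 0.0675·41 + 0.1784·39 + 1.1184·49 = 90.7941
Output multipliers (column sums of L):
  Manufacturing: 1.7264
  Services: 1.9363
  Electronics: 1.8470
  Healthcare: 1.5870
  Energy: 1.7497
  Agriculture: 1.8366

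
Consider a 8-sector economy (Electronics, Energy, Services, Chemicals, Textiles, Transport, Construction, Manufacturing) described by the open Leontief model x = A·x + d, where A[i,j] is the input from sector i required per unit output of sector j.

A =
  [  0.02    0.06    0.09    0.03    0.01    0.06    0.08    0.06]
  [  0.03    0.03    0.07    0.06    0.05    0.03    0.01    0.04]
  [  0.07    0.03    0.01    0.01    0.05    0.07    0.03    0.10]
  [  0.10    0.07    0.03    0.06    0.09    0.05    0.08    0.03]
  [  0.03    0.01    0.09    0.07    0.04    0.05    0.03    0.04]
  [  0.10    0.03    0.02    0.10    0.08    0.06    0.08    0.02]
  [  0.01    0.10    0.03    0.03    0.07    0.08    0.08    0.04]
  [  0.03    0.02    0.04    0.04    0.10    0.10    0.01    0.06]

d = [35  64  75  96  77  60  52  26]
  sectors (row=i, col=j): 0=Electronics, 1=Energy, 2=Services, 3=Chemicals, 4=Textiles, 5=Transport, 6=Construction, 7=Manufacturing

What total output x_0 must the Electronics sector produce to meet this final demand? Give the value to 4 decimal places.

Form M = I − A:
  [  0.98   -0.06   -0.09   -0.03   -0.01   -0.06   -0.08   -0.06]
  [ -0.03    0.97   -0.07   -0.06   -0.05   -0.03   -0.01   -0.04]
  [ -0.07   -0.03    0.99   -0.01   -0.05   -0.07   -0.03   -0.10]
  [ -0.10   -0.07   -0.03    0.94   -0.09   -0.05   -0.08   -0.03]
  [ -0.03   -0.01   -0.09   -0.07    0.96   -0.05   -0.03   -0.04]
  [ -0.10   -0.03   -0.02   -0.10   -0.08    0.94   -0.08   -0.02]
  [ -0.01   -0.10   -0.03   -0.03   -0.07   -0.08    0.92   -0.04]
  [ -0.03   -0.02   -0.04   -0.04   -0.10   -0.10   -0.01    0.94]
Leontief inverse L = M⁻¹:
  [  1.0547    0.0911    0.1187    0.0637    0.0549    0.1052    0.1141    0.0953]
  [  0.0594    1.0518    0.0951    0.0871    0.0836    0.0638    0.0363    0.0679]
  [  0.0993    0.0549    1.0418    0.0438    0.0895    0.1118    0.0611    0.1297]
  [  0.1396    0.1097    0.0753    1.1044    0.1397    0.1024    0.1260    0.0703]
  [  0.0647    0.0367    0.1162    0.1006    1.0792    0.0896    0.0623    0.0717]
  [  0.1419    0.0714    0.0629    0.1443    0.1301    1.1116    0.1293    0.0581]
  [  0.0459    0.1316    0.0655    0.0713    0.1168    0.1248    1.1162    0.0729]
  [  0.0676    0.0452    0.0731    0.0796    0.1432    0.1430    0.0446    1.0914]
Total output x = L · d:
  x_0 = 1.0547·35 + 0.0911·64 + 0.1187·75 + 0.0637·96 + 0.0549·77 + 0.1052·60 + 0.1141·52 + 0.0953·26 = 76.7068
  x_1 = 0.0594·35 + 1.0518·64 + 0.0951·75 + 0.0871·96 + 0.0836·77 + 0.0638·60 + 0.0363·52 + 0.0679·26 = 98.8095
  x_2 = 0.0993·35 + 0.0549·64 + 1.0418·75 + 0.0438·96 + 0.0895·77 + 0.1118·60 + 0.0611·52 + 0.1297·26 = 109.4728
  x_3 = 0.1396·35 + 0.1097·64 + 0.0753·75 + 1.1044·96 + 0.1397·77 + 0.1024·60 + 0.1260·52 + 0.0703·26 = 148.8639
  x_4 = 0.0647·35 + 0.0367·64 + 0.1162·75 + 0.1006·96 + 1.0792·77 + 0.0896·60 + 0.0623·52 + 0.0717·26 = 116.5708
  x_5 = 0.1419·35 + 0.0714·64 + 0.0629·75 + 0.1443·96 + 0.1301·77 + 1.1116·60 + 0.1293·52 + 0.0581·26 = 113.0494
  x_6 = 0.0459·35 + 0.1316·64 + 0.0655·75 + 0.0713·96 + 0.1168·77 + 0.1248·60 + 1.1162·52 + 0.0729·26 = 98.2055
  x_7 = 0.0676·35 + 0.0452·64 + 0.0731·75 + 0.0796·96 + 0.1432·77 + 0.1430·60 + 0.0446·52 + 1.0914·26 = 68.6755

76.7068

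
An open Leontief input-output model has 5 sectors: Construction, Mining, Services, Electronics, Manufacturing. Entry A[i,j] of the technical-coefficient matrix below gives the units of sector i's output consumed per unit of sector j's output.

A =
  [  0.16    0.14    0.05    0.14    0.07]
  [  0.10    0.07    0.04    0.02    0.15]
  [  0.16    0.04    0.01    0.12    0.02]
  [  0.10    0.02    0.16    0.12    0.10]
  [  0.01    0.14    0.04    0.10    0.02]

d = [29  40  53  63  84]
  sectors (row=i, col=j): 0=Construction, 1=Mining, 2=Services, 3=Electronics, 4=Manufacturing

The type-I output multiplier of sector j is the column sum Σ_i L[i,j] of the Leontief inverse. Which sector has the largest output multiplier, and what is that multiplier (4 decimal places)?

Construction (1.9337)

Form M = I − A:
  [  0.84   -0.14   -0.05   -0.14   -0.07]
  [ -0.10    0.93   -0.04   -0.02   -0.15]
  [ -0.16   -0.04    0.99   -0.12   -0.02]
  [ -0.10   -0.02   -0.16    0.88   -0.10]
  [ -0.01   -0.14   -0.04   -0.10    0.98]
Leontief inverse L = M⁻¹:
  [  1.2702    0.2244    0.1182    0.2406    0.1520]
  [  0.1617    1.1341    0.0754    0.0840    0.1952]
  [  0.2372    0.0964    1.0601    0.1928    0.0730]
  [  0.1986    0.0890    0.2167    1.2173    0.1564]
  [  0.0660    0.1773    0.0774    0.1465    1.0688]
Total output x = L · d:
  x_0 = 1.2702·29 + 0.2244·40 + 0.1182·53 + 0.2406·63 + 0.1520·84 = 80.0009
  x_1 = 0.1617·29 + 1.1341·40 + 0.0754·53 + 0.0840·63 + 0.1952·84 = 75.7402
  x_2 = 0.2372·29 + 0.0964·40 + 1.0601·53 + 0.1928·63 + 0.0730·84 = 85.2003
  x_3 = 0.1986·29 + 0.0890·40 + 0.2167·53 + 1.2173·63 + 0.1564·84 = 110.6349
  x_4 = 0.0660·29 + 0.1773·40 + 0.0774·53 + 0.1465·63 + 1.0688·84 = 112.1175
Output multipliers (column sums of L):
  Construction: 1.9337
  Mining: 1.7211
  Services: 1.5478
  Electronics: 1.8812
  Manufacturing: 1.6455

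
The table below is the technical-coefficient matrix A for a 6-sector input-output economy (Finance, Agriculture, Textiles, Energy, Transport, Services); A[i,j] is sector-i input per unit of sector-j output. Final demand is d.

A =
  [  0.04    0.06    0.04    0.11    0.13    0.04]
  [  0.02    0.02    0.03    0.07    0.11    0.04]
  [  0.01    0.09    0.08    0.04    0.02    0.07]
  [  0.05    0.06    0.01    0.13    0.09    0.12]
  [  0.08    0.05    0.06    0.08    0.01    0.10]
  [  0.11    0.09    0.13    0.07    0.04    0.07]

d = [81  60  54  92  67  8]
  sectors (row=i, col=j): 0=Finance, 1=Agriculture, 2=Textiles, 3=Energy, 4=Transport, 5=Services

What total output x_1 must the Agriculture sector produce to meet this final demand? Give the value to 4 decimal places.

90.3535

Form M = I − A:
  [  0.96   -0.06   -0.04   -0.11   -0.13   -0.04]
  [ -0.02    0.98   -0.03   -0.07   -0.11   -0.04]
  [ -0.01   -0.09    0.92   -0.04   -0.02   -0.07]
  [ -0.05   -0.06   -0.01    0.87   -0.09   -0.12]
  [ -0.08   -0.05   -0.06   -0.08    0.99   -0.10]
  [ -0.11   -0.09   -0.13   -0.07   -0.04    0.93]
Leontief inverse L = M⁻¹:
  [  1.0792    0.1015    0.0772    0.1720    0.1741    0.0975]
  [  0.0491    1.0501    0.0580    0.1126    0.1378    0.0810]
  [  0.0347    0.1214    1.1117    0.0786    0.0519    0.1061]
  [  0.0983    0.1088    0.0561    1.2011    0.1427    0.1835]
  [  0.1148    0.0918    0.0991    0.1354    1.0556    0.1473]
  [  0.1496    0.1427    0.1786    0.1385    0.0973    1.1296]
Total output x = L · d:
  x_0 = 1.0792·81 + 0.1015·60 + 0.0772·54 + 0.1720·92 + 0.1741·67 + 0.0975·8 = 125.9564
  x_1 = 0.0491·81 + 1.0501·60 + 0.0580·54 + 0.1126·92 + 0.1378·67 + 0.0810·8 = 90.3535
  x_2 = 0.0347·81 + 0.1214·60 + 1.1117·54 + 0.0786·92 + 0.0519·67 + 0.1061·8 = 81.6825
  x_3 = 0.0983·81 + 0.1088·60 + 0.0561·54 + 1.2011·92 + 0.1427·67 + 0.1835·8 = 139.0555
  x_4 = 0.1148·81 + 0.0918·60 + 0.0991·54 + 0.1354·92 + 1.0556·67 + 0.1473·8 = 104.5273
  x_5 = 0.1496·81 + 0.1427·60 + 0.1786·54 + 0.1385·92 + 0.0973·67 + 1.1296·8 = 58.6244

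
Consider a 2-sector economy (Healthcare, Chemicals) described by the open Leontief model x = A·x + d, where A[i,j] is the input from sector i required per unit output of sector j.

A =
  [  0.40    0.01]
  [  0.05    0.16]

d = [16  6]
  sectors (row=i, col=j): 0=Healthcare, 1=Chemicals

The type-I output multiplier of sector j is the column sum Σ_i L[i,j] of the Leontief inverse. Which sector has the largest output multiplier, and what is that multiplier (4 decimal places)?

Form M = I − A:
  [  0.60   -0.01]
  [ -0.05    0.84]
Leontief inverse L = M⁻¹:
  [  1.6683    0.0199]
  [  0.0993    1.1917]
Total output x = L · d:
  x_0 = 1.6683·16 + 0.0199·6 = 26.8123
  x_1 = 0.0993·16 + 1.1917·6 = 8.7388
Output multipliers (column sums of L):
  Healthcare: 1.7676
  Chemicals: 1.2115

Healthcare (1.7676)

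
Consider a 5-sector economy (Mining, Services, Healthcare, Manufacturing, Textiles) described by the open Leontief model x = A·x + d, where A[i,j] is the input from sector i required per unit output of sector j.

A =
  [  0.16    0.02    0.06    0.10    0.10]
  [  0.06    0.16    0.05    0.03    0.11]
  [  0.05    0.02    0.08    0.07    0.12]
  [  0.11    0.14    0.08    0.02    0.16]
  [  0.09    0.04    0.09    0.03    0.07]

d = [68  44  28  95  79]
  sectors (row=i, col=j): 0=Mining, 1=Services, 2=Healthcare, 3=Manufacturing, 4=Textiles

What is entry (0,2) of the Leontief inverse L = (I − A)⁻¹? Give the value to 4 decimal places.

L[0,2] = 0.1144

Form M = I − A:
  [  0.84   -0.02   -0.06   -0.10   -0.10]
  [ -0.06    0.84   -0.05   -0.03   -0.11]
  [ -0.05   -0.02    0.92   -0.07   -0.12]
  [ -0.11   -0.14   -0.08    0.98   -0.16]
  [ -0.09   -0.04   -0.09   -0.03    0.93]
Leontief inverse L = M⁻¹:
  [  1.2398    0.0645    0.1144    0.1422    0.1802]
  [  0.1199    1.2145    0.0968    0.0618    0.1797]
  [  0.1027    0.0540    1.1226    0.0978    0.1791]
  [  0.1877    0.1966    0.1393    1.0630    0.2443]
  [  0.1411    0.0700    0.1284    0.0602    1.1256]
Total output x = L · d:
  x_0 = 1.2398·68 + 0.0645·44 + 0.1144·28 + 0.1422·95 + 0.1802·79 = 118.0862
  x_1 = 0.1199·68 + 1.2145·44 + 0.0968·28 + 0.0618·95 + 0.1797·79 = 84.3635
  x_2 = 0.1027·68 + 0.0540·44 + 1.1226·28 + 0.0978·95 + 0.1791·79 = 64.2317
  x_3 = 0.1877·68 + 0.1966·44 + 0.1393·28 + 1.0630·95 + 0.2443·79 = 145.5973
  x_4 = 0.1411·68 + 0.0700·44 + 0.1284·28 + 0.0602·95 + 1.1256·79 = 110.9151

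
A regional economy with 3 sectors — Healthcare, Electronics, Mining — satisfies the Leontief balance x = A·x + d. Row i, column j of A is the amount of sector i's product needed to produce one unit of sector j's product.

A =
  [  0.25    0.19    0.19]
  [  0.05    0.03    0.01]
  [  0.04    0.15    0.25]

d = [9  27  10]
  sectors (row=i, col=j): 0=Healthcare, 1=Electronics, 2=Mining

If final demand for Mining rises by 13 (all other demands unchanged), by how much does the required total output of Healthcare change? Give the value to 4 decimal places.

4.5801

Form M = I − A:
  [  0.75   -0.19   -0.19]
  [ -0.05    0.97   -0.01]
  [ -0.04   -0.15    0.75]
Leontief inverse L = M⁻¹:
  [  1.3737    0.3236    0.3523]
  [  0.0717    1.0499    0.0322]
  [  0.0876    0.2272    1.3586]
Total output x = L · d:
  x_0 = 1.3737·9 + 0.3236·27 + 0.3523·10 = 24.6224
  x_1 = 0.0717·9 + 1.0499·27 + 0.0322·10 = 29.3157
  x_2 = 0.0876·9 + 0.2272·27 + 1.3586·10 = 20.5097
Δx_0 = L[0,2] · Δd_2 = 0.3523 · 13 = 4.5801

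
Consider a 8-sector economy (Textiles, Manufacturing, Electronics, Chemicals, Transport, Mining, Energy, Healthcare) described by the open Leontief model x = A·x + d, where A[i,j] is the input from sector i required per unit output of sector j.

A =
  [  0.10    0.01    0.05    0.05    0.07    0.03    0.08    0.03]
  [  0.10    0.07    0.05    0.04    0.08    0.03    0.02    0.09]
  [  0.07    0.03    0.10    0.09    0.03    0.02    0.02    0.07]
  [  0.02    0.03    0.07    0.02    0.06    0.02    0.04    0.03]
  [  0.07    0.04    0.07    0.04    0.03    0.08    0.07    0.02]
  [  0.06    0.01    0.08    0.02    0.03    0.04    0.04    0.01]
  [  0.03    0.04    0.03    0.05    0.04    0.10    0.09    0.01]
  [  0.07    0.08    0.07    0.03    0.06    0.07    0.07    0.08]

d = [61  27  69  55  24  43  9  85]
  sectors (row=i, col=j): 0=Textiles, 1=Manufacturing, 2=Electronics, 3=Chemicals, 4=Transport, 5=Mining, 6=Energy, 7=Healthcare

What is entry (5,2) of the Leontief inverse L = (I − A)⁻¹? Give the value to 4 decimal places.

L[5,2] = 0.1128

Form M = I − A:
  [  0.90   -0.01   -0.05   -0.05   -0.07   -0.03   -0.08   -0.03]
  [ -0.10    0.93   -0.05   -0.04   -0.08   -0.03   -0.02   -0.09]
  [ -0.07   -0.03    0.90   -0.09   -0.03   -0.02   -0.02   -0.07]
  [ -0.02   -0.03   -0.07    0.98   -0.06   -0.02   -0.04   -0.03]
  [ -0.07   -0.04   -0.07   -0.04    0.97   -0.08   -0.07   -0.02]
  [ -0.06   -0.01   -0.08   -0.02   -0.03    0.96   -0.04   -0.01]
  [ -0.03   -0.04   -0.03   -0.05   -0.04   -0.10    0.91   -0.01]
  [ -0.07   -0.08   -0.07   -0.03   -0.06   -0.07   -0.07    0.92]
Leontief inverse L = M⁻¹:
  [  1.1447    0.0331    0.0940    0.0819    0.1038    0.0658    0.1221    0.0547]
  [  0.1586    1.1027    0.1039    0.0764    0.1231    0.0696    0.0662    0.1276]
  [  0.1171    0.0572    1.1501    0.1238    0.0668    0.0511    0.0576    0.1036]
  [  0.0523    0.0489    0.1034    1.0438    0.0829    0.0446    0.0661    0.0514]
  [  0.1149    0.0628    0.1154    0.0716    1.0632    0.1126    0.1075    0.0465]
  [  0.0918    0.0250    0.1128    0.0441    0.0523    1.0619    0.0660    0.0289]
  [  0.0680    0.0609    0.0701    0.0763    0.0692    0.1323    1.1247    0.0312]
  [  0.1312    0.1150    0.1285    0.0702    0.1050    0.1146    0.1192    1.1194]
Total output x = L · d:
  x_0 = 1.1447·61 + 0.0331·27 + 0.0940·69 + 0.0819·55 + 0.1038·24 + 0.0658·43 + 0.1221·9 + 0.0547·85 = 92.7823
  x_1 = 0.1586·61 + 1.1027·27 + 0.1039·69 + 0.0764·55 + 0.1231·24 + 0.0696·43 + 0.0662·9 + 0.1276·85 = 68.2074
  x_2 = 0.1171·61 + 0.0572·27 + 1.1501·69 + 0.1238·55 + 0.0668·24 + 0.0511·43 + 0.0576·9 + 0.1036·85 = 107.9820
  x_3 = 0.0523·61 + 0.0489·27 + 0.1034·69 + 1.0438·55 + 0.0829·24 + 0.0446·43 + 0.0661·9 + 0.0514·85 = 77.9244
  x_4 = 0.1149·61 + 0.0628·27 + 0.1154·69 + 0.0716·55 + 1.0632·24 + 0.1126·43 + 0.1075·9 + 0.0465·85 = 55.8881
  x_5 = 0.0918·61 + 0.0250·27 + 0.1128·69 + 0.0441·55 + 0.0523·24 + 1.0619·43 + 0.0660·9 + 0.0289·85 = 66.4538
  x_6 = 0.0680·61 + 0.0609·27 + 0.0701·69 + 0.0763·55 + 0.0692·24 + 0.1323·43 + 1.1247·9 + 0.0312·85 = 34.9487
  x_7 = 0.1312·61 + 0.1150·27 + 0.1285·69 + 0.0702·55 + 0.1050·24 + 0.1146·43 + 0.1192·9 + 1.1194·85 = 127.4992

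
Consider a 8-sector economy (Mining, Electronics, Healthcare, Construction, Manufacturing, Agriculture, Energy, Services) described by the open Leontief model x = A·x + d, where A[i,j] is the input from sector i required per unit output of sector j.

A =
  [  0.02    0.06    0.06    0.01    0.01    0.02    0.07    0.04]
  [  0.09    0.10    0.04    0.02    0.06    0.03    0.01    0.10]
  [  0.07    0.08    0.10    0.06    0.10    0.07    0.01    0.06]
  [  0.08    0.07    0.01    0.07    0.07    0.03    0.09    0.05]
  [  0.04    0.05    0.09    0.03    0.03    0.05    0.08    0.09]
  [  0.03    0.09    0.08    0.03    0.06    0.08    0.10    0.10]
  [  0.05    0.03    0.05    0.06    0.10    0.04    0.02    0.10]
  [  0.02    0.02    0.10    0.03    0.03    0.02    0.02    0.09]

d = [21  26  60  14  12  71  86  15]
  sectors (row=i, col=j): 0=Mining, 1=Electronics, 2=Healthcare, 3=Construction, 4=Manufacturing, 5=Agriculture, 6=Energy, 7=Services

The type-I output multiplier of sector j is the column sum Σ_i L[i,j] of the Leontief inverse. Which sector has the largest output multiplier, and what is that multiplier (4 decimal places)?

Services (2.1387)

Form M = I − A:
  [  0.98   -0.06   -0.06   -0.01   -0.01   -0.02   -0.07   -0.04]
  [ -0.09    0.90   -0.04   -0.02   -0.06   -0.03   -0.01   -0.10]
  [ -0.07   -0.08    0.90   -0.06   -0.10   -0.07   -0.01   -0.06]
  [ -0.08   -0.07   -0.01    0.93   -0.07   -0.03   -0.09   -0.05]
  [ -0.04   -0.05   -0.09   -0.03    0.97   -0.05   -0.08   -0.09]
  [ -0.03   -0.09   -0.08   -0.03   -0.06    0.92   -0.10   -0.10]
  [ -0.05   -0.03   -0.05   -0.06   -0.10   -0.04    0.98   -0.10]
  [ -0.02   -0.02   -0.10   -0.03   -0.03   -0.02   -0.02    0.91]
Leontief inverse L = M⁻¹:
  [  1.0476    0.0922    0.0965    0.0306    0.0430    0.0421    0.0891    0.0829]
  [  0.1273    1.1481    0.0956    0.0453    0.0986    0.0597    0.0434    0.1616]
  [  0.1204    0.1446    1.1708    0.0968    0.1551    0.1135    0.0580    0.1379]
  [  0.1208    0.1187    0.0626    1.1009    0.1152    0.0616    0.1296    0.1154]
  [  0.0806    0.0994    0.1498    0.0627    1.0798    0.0855    0.1141    0.1565]
  [  0.0812    0.1526    0.1537    0.0695    0.1213    1.1245    0.1437    0.1856]
  [  0.0875    0.0765    0.1078    0.0901    0.1420    0.0728    1.0592    0.1627]
  [  0.0494    0.0554    0.1456    0.0542    0.0653    0.0459    0.0438    1.1360]
Total output x = L · d:
  x_0 = 1.0476·21 + 0.0922·26 + 0.0965·60 + 0.0306·14 + 0.0430·12 + 0.0421·71 + 0.0891·86 + 0.0829·15 = 43.0244
  x_1 = 0.1273·21 + 1.1481·26 + 0.0956·60 + 0.0453·14 + 0.0986·12 + 0.0597·71 + 0.0434·86 + 0.1616·15 = 50.4730
  x_2 = 0.1204·21 + 0.1446·26 + 1.1708·60 + 0.0968·14 + 0.1551·12 + 0.1135·71 + 0.0580·86 + 0.1379·15 = 94.8647
  x_3 = 0.1208·21 + 0.1187·26 + 0.0626·60 + 1.1009·14 + 0.1152·12 + 0.0616·71 + 0.1296·86 + 0.1154·15 = 43.4231
  x_4 = 0.0806·21 + 0.0994·26 + 0.1498·60 + 0.0627·14 + 1.0798·12 + 0.0855·71 + 0.1141·86 + 0.1565·15 = 45.3309
  x_5 = 0.0812·21 + 0.1526·26 + 0.1537·60 + 0.0695·14 + 0.1213·12 + 1.1245·71 + 0.1437·86 + 0.1856·15 = 112.3075
  x_6 = 0.0875·21 + 0.0765·26 + 0.1078·60 + 0.0901·14 + 0.1420·12 + 0.0728·71 + 1.0592·86 + 0.1627·15 = 111.9604
  x_7 = 0.0494·21 + 0.0554·26 + 0.1456·60 + 0.0542·14 + 0.0653·12 + 0.0459·71 + 0.0438·86 + 1.1360·15 = 36.8180
Output multipliers (column sums of L):
  Mining: 1.7147
  Electronics: 1.8874
  Healthcare: 1.9823
  Construction: 1.5501
  Manufacturing: 1.8203
  Agriculture: 1.6057
  Energy: 1.6808
  Services: 2.1387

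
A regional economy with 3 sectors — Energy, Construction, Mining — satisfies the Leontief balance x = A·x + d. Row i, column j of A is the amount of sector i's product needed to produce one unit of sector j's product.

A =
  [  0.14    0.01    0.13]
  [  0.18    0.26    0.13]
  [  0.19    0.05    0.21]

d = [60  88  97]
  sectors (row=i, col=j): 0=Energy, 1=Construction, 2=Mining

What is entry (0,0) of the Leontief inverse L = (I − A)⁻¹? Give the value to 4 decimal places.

Form M = I − A:
  [  0.86   -0.01   -0.13]
  [ -0.18    0.74   -0.13]
  [ -0.19   -0.05    0.79]
Leontief inverse L = M⁻¹:
  [  1.2144    0.0302    0.2048]
  [  0.3506    1.3753    0.2840]
  [  0.3143    0.0943    1.3331]
Total output x = L · d:
  x_0 = 1.2144·60 + 0.0302·88 + 0.2048·97 = 95.3908
  x_1 = 0.3506·60 + 1.3753·88 + 0.2840·97 = 169.6086
  x_2 = 0.3143·60 + 0.0943·88 + 1.3331·97 = 156.4616

L[0,0] = 1.2144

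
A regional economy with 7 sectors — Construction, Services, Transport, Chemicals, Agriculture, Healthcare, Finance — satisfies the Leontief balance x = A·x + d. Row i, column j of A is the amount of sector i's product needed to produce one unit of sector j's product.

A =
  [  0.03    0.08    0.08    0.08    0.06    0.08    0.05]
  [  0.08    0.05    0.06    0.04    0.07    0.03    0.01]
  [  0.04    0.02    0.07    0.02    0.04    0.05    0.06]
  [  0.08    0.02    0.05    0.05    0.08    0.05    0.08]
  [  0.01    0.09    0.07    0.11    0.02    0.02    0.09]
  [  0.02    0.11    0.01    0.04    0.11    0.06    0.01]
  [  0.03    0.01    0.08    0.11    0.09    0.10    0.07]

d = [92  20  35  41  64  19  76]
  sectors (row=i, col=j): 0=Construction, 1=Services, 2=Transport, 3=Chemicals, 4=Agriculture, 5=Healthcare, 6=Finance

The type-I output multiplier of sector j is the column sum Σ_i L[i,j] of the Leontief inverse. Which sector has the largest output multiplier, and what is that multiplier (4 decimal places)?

Agriculture (1.7706)

Form M = I − A:
  [  0.97   -0.08   -0.08   -0.08   -0.06   -0.08   -0.05]
  [ -0.08    0.95   -0.06   -0.04   -0.07   -0.03   -0.01]
  [ -0.04   -0.02    0.93   -0.02   -0.04   -0.05   -0.06]
  [ -0.08   -0.02   -0.05    0.95   -0.08   -0.05   -0.08]
  [ -0.01   -0.09   -0.07   -0.11    0.98   -0.02   -0.09]
  [ -0.02   -0.11   -0.01   -0.04   -0.11    0.94   -0.01]
  [ -0.03   -0.01   -0.08   -0.11   -0.09   -0.10    0.93]
Leontief inverse L = M⁻¹:
  [  1.0626    0.1199    0.1231    0.1253    0.1104    0.1193    0.0891]
  [  0.1029    1.0820    0.0946    0.0754    0.1039    0.0588    0.0404]
  [  0.0585    0.0461    1.0999    0.0518    0.0728    0.0785    0.0869]
  [  0.1060    0.0575    0.0925    1.0980    0.1251    0.0896    0.1198]
  [  0.0430    0.1182    0.1114    0.1517    1.0666    0.0577    0.1277]
  [  0.0455    0.1465    0.0437    0.0782    0.1470    1.0862    0.0395]
  [  0.0620    0.0535    0.1260    0.1623    0.1448    0.1442    1.1168]
Total output x = L · d:
  x_0 = 1.0626·92 + 0.1199·20 + 0.1231·35 + 0.1253·41 + 0.1104·64 + 0.1193·19 + 0.0891·76 = 125.7085
  x_1 = 0.1029·92 + 1.0820·20 + 0.0946·35 + 0.0754·41 + 0.1039·64 + 0.0588·19 + 0.0404·76 = 48.3525
  x_2 = 0.0585·92 + 0.0461·20 + 1.0999·35 + 0.0518·41 + 0.0728·64 + 0.0785·19 + 0.0869·76 = 59.6801
  x_3 = 0.1060·92 + 0.0575·20 + 0.0925·35 + 1.0980·41 + 0.1251·64 + 0.0896·19 + 0.1198·76 = 77.9681
  x_4 = 0.0430·92 + 0.1182·20 + 0.1114·35 + 0.1517·41 + 1.0666·64 + 0.0577·19 + 0.1277·76 = 95.4955
  x_5 = 0.0455·92 + 0.1465·20 + 0.0437·35 + 0.0782·41 + 0.1470·64 + 1.0862·19 + 0.0395·76 = 44.8938
  x_6 = 0.0620·92 + 0.0535·20 + 0.1260·35 + 0.1623·41 + 0.1448·64 + 0.1442·19 + 1.1168·76 = 114.7201
Output multipliers (column sums of L):
  Construction: 1.4804
  Services: 1.6236
  Transport: 1.6913
  Chemicals: 1.7427
  Agriculture: 1.7706
  Healthcare: 1.6343
  Finance: 1.6203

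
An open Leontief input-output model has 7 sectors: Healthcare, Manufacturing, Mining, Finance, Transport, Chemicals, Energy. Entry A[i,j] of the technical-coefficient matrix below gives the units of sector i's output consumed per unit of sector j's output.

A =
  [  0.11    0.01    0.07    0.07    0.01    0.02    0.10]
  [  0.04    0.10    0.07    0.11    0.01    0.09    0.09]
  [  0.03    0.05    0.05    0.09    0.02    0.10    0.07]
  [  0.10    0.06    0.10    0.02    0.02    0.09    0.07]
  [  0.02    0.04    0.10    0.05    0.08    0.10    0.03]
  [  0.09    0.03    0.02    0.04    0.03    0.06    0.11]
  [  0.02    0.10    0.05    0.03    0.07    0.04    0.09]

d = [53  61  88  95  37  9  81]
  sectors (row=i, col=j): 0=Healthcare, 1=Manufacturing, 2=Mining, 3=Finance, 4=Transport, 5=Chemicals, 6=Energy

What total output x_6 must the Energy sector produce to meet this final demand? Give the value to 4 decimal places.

Form M = I − A:
  [  0.89   -0.01   -0.07   -0.07   -0.01   -0.02   -0.10]
  [ -0.04    0.90   -0.07   -0.11   -0.01   -0.09   -0.09]
  [ -0.03   -0.05    0.95   -0.09   -0.02   -0.10   -0.07]
  [ -0.10   -0.06   -0.10    0.98   -0.02   -0.09   -0.07]
  [ -0.02   -0.04   -0.10   -0.05    0.92   -0.10   -0.03]
  [ -0.09   -0.03   -0.02   -0.04   -0.03    0.94   -0.11]
  [ -0.02   -0.10   -0.05   -0.03   -0.07   -0.04    0.91]
Leontief inverse L = M⁻¹:
  [  1.1519    0.0470    0.1124    0.1068    0.0317    0.0612    0.1565]
  [  0.0942    1.1550    0.1249    0.1611    0.0374    0.1524    0.1662]
  [  0.0743    0.0915    1.0929    0.1282    0.0431    0.1490    0.1306]
  [  0.1480    0.1030    0.1459    1.0682    0.0443    0.1414    0.1384]
  [  0.0611    0.0788    0.1442    0.0918    1.1053    0.1543    0.0878]
  [  0.1296    0.0672    0.0599    0.0750    0.0535    1.0993    0.1659]
  [  0.0550    0.1454    0.0948    0.0727    0.0960    0.0911    1.1464]
Total output x = L · d:
  x_0 = 1.1519·53 + 0.0470·61 + 0.1124·88 + 0.1068·95 + 0.0317·37 + 0.0612·9 + 0.1565·81 = 98.3646
  x_1 = 0.0942·53 + 1.1550·61 + 0.1249·88 + 0.1611·95 + 0.0374·37 + 0.1524·9 + 0.1662·81 = 117.9630
  x_2 = 0.0743·53 + 0.0915·61 + 1.0929·88 + 0.1282·95 + 0.0431·37 + 0.1490·9 + 0.1306·81 = 131.3923
  x_3 = 0.1480·53 + 0.1030·61 + 0.1459·88 + 1.0682·95 + 0.0443·37 + 0.1414·9 + 0.1384·81 = 142.5610
  x_4 = 0.0611·53 + 0.0788·61 + 0.1442·88 + 0.0918·95 + 1.1053·37 + 0.1543·9 + 0.0878·81 = 78.8572
  x_5 = 0.1296·53 + 0.0672·61 + 0.0599·88 + 0.0750·95 + 0.0535·37 + 1.0993·9 + 0.1659·81 = 48.6770
  x_6 = 0.0550·53 + 0.1454·61 + 0.0948·88 + 0.0727·95 + 0.0960·37 + 0.0911·9 + 1.1464·81 = 124.2606

124.2606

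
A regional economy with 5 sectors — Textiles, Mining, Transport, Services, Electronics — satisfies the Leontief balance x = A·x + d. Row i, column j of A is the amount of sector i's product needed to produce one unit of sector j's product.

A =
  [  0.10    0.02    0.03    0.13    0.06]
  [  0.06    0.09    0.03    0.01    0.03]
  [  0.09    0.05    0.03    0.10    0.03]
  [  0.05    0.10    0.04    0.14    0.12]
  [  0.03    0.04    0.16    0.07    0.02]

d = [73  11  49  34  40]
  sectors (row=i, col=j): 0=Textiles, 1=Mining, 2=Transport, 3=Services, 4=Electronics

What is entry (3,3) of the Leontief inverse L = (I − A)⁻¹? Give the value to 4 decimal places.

Form M = I − A:
  [  0.90   -0.02   -0.03   -0.13   -0.06]
  [ -0.06    0.91   -0.03   -0.01   -0.03]
  [ -0.09   -0.05    0.97   -0.10   -0.03]
  [ -0.05   -0.10   -0.04    0.86   -0.12]
  [ -0.03   -0.04   -0.16   -0.07    0.98]
Leontief inverse L = M⁻¹:
  [  1.1342    0.0530    0.0602    0.1869    0.0958]
  [  0.0819    1.1089    0.0456    0.0342    0.0445]
  [  0.1207    0.0792    1.0530    0.1465    0.0600]
  [  0.0900    0.1455    0.0831    1.2007    0.1595]
  [  0.0642    0.0702    0.1816    0.1168    1.0463]
Total output x = L · d:
  x_0 = 1.1342·73 + 0.0530·11 + 0.0602·49 + 0.1869·34 + 0.0958·40 = 96.5186
  x_1 = 0.0819·73 + 1.1089·11 + 0.0456·49 + 0.0342·34 + 0.0445·40 = 23.3528
  x_2 = 0.1207·73 + 0.0792·11 + 1.0530·49 + 0.1465·34 + 0.0600·40 = 68.6650
  x_3 = 0.0900·73 + 0.1455·11 + 0.0831·49 + 1.2007·34 + 0.1595·40 = 59.4530
  x_4 = 0.0642·73 + 0.0702·11 + 0.1816·49 + 0.1168·34 + 1.0463·40 = 60.1814

L[3,3] = 1.2007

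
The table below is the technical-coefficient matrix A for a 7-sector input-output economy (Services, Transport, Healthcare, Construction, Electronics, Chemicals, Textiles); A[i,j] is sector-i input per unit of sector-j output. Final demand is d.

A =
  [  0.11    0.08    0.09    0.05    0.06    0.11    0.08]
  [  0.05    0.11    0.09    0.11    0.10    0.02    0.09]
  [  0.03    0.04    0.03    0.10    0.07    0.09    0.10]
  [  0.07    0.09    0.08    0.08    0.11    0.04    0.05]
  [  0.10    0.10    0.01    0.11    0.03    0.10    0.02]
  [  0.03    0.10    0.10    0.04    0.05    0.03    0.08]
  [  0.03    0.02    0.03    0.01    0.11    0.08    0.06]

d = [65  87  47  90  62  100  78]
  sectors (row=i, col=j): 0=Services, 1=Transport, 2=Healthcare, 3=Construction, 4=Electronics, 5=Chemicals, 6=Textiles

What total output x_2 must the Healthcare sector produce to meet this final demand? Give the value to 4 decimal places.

115.0561

Form M = I − A:
  [  0.89   -0.08   -0.09   -0.05   -0.06   -0.11   -0.08]
  [ -0.05    0.89   -0.09   -0.11   -0.10   -0.02   -0.09]
  [ -0.03   -0.04    0.97   -0.10   -0.07   -0.09   -0.10]
  [ -0.07   -0.09   -0.08    0.92   -0.11   -0.04   -0.05]
  [ -0.10   -0.10   -0.01   -0.11    0.97   -0.10   -0.02]
  [ -0.03   -0.10   -0.10   -0.04   -0.05    0.97   -0.08]
  [ -0.03   -0.02   -0.03   -0.01   -0.11   -0.08    0.94]
Leontief inverse L = M⁻¹:
  [  1.1762    0.1664    0.1606    0.1282    0.1436    0.1849    0.1587]
  [  0.1173    1.1959    0.1544    0.1943    0.1870    0.0930    0.1631]
  [  0.0807    0.1073    1.0828    0.1594    0.1375    0.1454    0.1561]
  [  0.1340    0.1713    0.1406    1.1583    0.1864    0.1084    0.1176]
  [  0.1587    0.1791    0.0762    0.1779    1.1026    0.1568    0.0850]
  [  0.0762    0.1616    0.1477    0.1019    0.1151    1.0840    0.1378]
  [  0.0691    0.0707    0.0659    0.0551    0.1538    0.1243    1.1003]
Total output x = L · d:
  x_0 = 1.1762·65 + 0.1664·87 + 0.1606·47 + 0.1282·90 + 0.1436·62 + 0.1849·100 + 0.1587·78 = 149.7788
  x_1 = 0.1173·65 + 1.1959·87 + 0.1544·47 + 0.1943·90 + 0.1870·62 + 0.0930·100 + 0.1631·78 = 170.0389
  x_2 = 0.0807·65 + 0.1073·87 + 1.0828·47 + 0.1594·90 + 0.1375·62 + 0.1454·100 + 0.1561·78 = 115.0561
  x_3 = 0.1340·65 + 0.1713·87 + 0.1406·47 + 1.1583·90 + 0.1864·62 + 0.1084·100 + 0.1176·78 = 166.0325
  x_4 = 0.1587·65 + 0.1791·87 + 0.0762·47 + 0.1779·90 + 1.1026·62 + 0.1568·100 + 0.0850·78 = 136.1514
  x_5 = 0.0762·65 + 0.1616·87 + 0.1477·47 + 0.1019·90 + 0.1151·62 + 1.0840·100 + 0.1378·78 = 161.4129
  x_6 = 0.0691·65 + 0.0707·87 + 0.0659·47 + 0.0551·90 + 0.1538·62 + 0.1243·100 + 1.1003·78 = 126.4849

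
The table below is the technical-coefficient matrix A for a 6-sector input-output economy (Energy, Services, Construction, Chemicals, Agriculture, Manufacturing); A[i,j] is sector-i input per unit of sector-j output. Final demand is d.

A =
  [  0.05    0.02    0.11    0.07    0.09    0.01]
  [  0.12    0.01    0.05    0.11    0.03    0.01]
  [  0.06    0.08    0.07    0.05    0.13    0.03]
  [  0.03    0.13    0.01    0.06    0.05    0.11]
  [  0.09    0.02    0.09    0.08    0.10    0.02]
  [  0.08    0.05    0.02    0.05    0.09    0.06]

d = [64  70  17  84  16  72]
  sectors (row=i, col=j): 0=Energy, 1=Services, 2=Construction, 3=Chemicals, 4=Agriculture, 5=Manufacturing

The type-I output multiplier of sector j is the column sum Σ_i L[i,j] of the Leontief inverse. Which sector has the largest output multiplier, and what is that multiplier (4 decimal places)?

Agriculture (1.7877)

Form M = I − A:
  [  0.95   -0.02   -0.11   -0.07   -0.09   -0.01]
  [ -0.12    0.99   -0.05   -0.11   -0.03   -0.01]
  [ -0.06   -0.08    0.93   -0.05   -0.13   -0.03]
  [ -0.03   -0.13   -0.01    0.94   -0.05   -0.11]
  [ -0.09   -0.02   -0.09   -0.08    0.90   -0.02]
  [ -0.08   -0.05   -0.02   -0.05   -0.09    0.94]
Leontief inverse L = M⁻¹:
  [  1.0881    0.0526    0.1471    0.1088    0.1411    0.0326]
  [  0.1513    1.0422    0.0833    0.1457    0.0734    0.0340]
  [  0.1098    0.1118    1.1145    0.0993    0.1866    0.0535]
  [  0.0779    0.1589    0.0417    1.1056    0.0941    0.1352]
  [  0.1327    0.0554    0.1330    0.1243    1.1569    0.0454]
  [  0.1198    0.0761    0.0556    0.0898    0.1357    1.0811]
Total output x = L · d:
  x_0 = 1.0881·64 + 0.0526·70 + 0.1471·17 + 0.1088·84 + 0.1411·16 + 0.0326·72 = 89.5611
  x_1 = 0.1513·64 + 1.0422·70 + 0.0833·17 + 0.1457·84 + 0.0734·16 + 0.0340·72 = 99.9182
  x_2 = 0.1098·64 + 0.1118·70 + 1.1145·17 + 0.0993·84 + 0.1866·16 + 0.0535·72 = 48.9782
  x_3 = 0.0779·64 + 0.1589·70 + 0.0417·17 + 1.1056·84 + 0.0941·16 + 0.1352·72 = 120.9288
  x_4 = 0.1327·64 + 0.0554·70 + 0.1330·17 + 0.1243·84 + 1.1569·16 + 0.0454·72 = 46.8568
  x_5 = 0.1198·64 + 0.0761·70 + 0.0556·17 + 0.0898·84 + 0.1357·16 + 1.0811·72 = 101.4935
Output multipliers (column sums of L):
  Energy: 1.6798
  Services: 1.4970
  Construction: 1.5751
  Chemicals: 1.6735
  Agriculture: 1.7877
  Manufacturing: 1.3818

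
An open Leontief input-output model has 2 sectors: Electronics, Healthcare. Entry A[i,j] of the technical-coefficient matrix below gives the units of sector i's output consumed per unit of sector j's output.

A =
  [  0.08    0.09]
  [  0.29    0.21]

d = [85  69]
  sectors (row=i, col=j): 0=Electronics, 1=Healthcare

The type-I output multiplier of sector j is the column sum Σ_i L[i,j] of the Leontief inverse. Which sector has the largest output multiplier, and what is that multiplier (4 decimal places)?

Electronics (1.5413)

Form M = I − A:
  [  0.92   -0.09]
  [ -0.29    0.79]
Leontief inverse L = M⁻¹:
  [  1.1274    0.1284]
  [  0.4139    1.3130]
Total output x = L · d:
  x_0 = 1.1274·85 + 0.1284·69 = 104.6953
  x_1 = 0.4139·85 + 1.3130·69 = 125.7742
Output multipliers (column sums of L):
  Electronics: 1.5413
  Healthcare: 1.4414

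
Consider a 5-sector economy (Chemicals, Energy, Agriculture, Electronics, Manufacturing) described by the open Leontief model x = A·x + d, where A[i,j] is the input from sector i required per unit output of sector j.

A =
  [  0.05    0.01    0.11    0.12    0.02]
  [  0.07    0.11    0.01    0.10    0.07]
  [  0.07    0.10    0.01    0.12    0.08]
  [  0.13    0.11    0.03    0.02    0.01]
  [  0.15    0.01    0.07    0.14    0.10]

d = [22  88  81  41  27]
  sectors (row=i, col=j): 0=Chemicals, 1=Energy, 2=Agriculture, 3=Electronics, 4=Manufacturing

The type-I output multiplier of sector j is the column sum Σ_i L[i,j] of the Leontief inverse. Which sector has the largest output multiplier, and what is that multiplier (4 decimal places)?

Electronics (1.7576)

Form M = I − A:
  [  0.95   -0.01   -0.11   -0.12   -0.02]
  [ -0.07    0.89   -0.01   -0.10   -0.07]
  [ -0.07   -0.10    0.99   -0.12   -0.08]
  [ -0.13   -0.11   -0.03    0.98   -0.01]
  [ -0.15   -0.01   -0.07   -0.14    0.90]
Leontief inverse L = M⁻¹:
  [  1.0942    0.0472    0.1298    0.1606    0.0413]
  [  0.1233    1.1488    0.0367    0.1507    0.0970]
  [  0.1276    0.1407    1.0386    0.1726    0.1080]
  [  0.1651    0.1401    0.0543    1.0660    0.0312]
  [  0.2193    0.0534    0.1113    0.2077    1.1323]
Total output x = L · d:
  x_0 = 1.0942·22 + 0.0472·88 + 0.1298·81 + 0.1606·41 + 0.0413·27 = 46.4420
  x_1 = 0.1233·22 + 1.1488·88 + 0.0367·81 + 0.1507·41 + 0.0970·27 = 115.5820
  x_2 = 0.1276·22 + 0.1407·88 + 1.0386·81 + 0.1726·41 + 0.1080·27 = 109.3005
  x_3 = 0.1651·22 + 0.1401·88 + 0.0543·81 + 1.0660·41 + 0.0312·27 = 64.9048
  x_4 = 0.2193·22 + 0.0534·88 + 0.1113·81 + 0.2077·41 + 1.1323·27 = 57.6220
Output multipliers (column sums of L):
  Chemicals: 1.7295
  Energy: 1.5301
  Agriculture: 1.3707
  Electronics: 1.7576
  Manufacturing: 1.4099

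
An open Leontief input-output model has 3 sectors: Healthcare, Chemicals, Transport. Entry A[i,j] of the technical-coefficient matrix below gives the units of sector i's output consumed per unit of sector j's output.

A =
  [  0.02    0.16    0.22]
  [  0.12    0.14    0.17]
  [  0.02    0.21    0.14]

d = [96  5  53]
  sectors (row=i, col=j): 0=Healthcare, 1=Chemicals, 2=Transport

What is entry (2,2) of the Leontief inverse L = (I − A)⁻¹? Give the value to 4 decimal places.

Form M = I − A:
  [  0.98   -0.16   -0.22]
  [ -0.12    0.86   -0.17]
  [ -0.02   -0.21    0.86]
Leontief inverse L = M⁻¹:
  [  1.0610    0.2770    0.3262]
  [  0.1607    1.2637    0.2909]
  [  0.0639    0.3150    1.2414]
Total output x = L · d:
  x_0 = 1.0610·96 + 0.2770·5 + 0.3262·53 = 120.5276
  x_1 = 0.1607·96 + 1.2637·5 + 0.2909·53 = 37.1619
  x_2 = 0.0639·96 + 0.3150·5 + 1.2414·53 = 73.5053

L[2,2] = 1.2414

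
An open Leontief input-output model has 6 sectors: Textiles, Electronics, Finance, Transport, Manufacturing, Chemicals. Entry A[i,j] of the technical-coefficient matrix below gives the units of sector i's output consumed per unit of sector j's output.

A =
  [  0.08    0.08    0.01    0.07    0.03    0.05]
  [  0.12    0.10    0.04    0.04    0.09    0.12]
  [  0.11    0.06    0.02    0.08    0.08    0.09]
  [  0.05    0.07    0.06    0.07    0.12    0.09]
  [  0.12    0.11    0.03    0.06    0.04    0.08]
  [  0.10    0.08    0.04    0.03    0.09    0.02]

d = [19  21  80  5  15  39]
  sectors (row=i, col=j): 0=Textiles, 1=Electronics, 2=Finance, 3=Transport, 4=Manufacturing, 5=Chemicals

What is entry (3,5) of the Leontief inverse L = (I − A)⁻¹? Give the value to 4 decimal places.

Form M = I − A:
  [  0.92   -0.08   -0.01   -0.07   -0.03   -0.05]
  [ -0.12    0.90   -0.04   -0.04   -0.09   -0.12]
  [ -0.11   -0.06    0.98   -0.08   -0.08   -0.09]
  [ -0.05   -0.07   -0.06    0.93   -0.12   -0.09]
  [ -0.12   -0.11   -0.03   -0.06    0.96   -0.08]
  [ -0.10   -0.08   -0.04   -0.03   -0.09    0.98]
Leontief inverse L = M⁻¹:
  [  1.1316    0.1271    0.0288    0.1006    0.0708    0.0910]
  [  0.2053    1.1751    0.0674    0.0873    0.1501    0.1808]
  [  0.1805    0.1241    1.0447    0.1220    0.1329    0.1424]
  [  0.1283    0.1388    0.0867    1.1146    0.1775    0.1483]
  [  0.1921    0.1743    0.0543    0.1015    1.0939    0.1347]
  [  0.1612    0.1342    0.0587    0.0658    0.1308    1.0672]
Total output x = L · d:
  x_0 = 1.1316·19 + 0.1271·21 + 0.0288·80 + 0.1006·5 + 0.0708·15 + 0.0910·39 = 31.5812
  x_1 = 0.2053·19 + 1.1751·21 + 0.0674·80 + 0.0873·5 + 0.1501·15 + 0.1808·39 = 43.7057
  x_2 = 0.1805·19 + 0.1241·21 + 1.0447·80 + 0.1220·5 + 0.1329·15 + 0.1424·39 = 97.7659
  x_3 = 0.1283·19 + 0.1388·21 + 0.0867·80 + 1.1146·5 + 0.1775·15 + 0.1483·39 = 26.3084
  x_4 = 0.1921·19 + 0.1743·21 + 0.0543·80 + 0.1015·5 + 1.0939·15 + 0.1347·39 = 33.8207
  x_5 = 0.1612·19 + 0.1342·21 + 0.0587·80 + 0.0658·5 + 0.1308·15 + 1.0672·39 = 54.4881

L[3,5] = 0.1483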